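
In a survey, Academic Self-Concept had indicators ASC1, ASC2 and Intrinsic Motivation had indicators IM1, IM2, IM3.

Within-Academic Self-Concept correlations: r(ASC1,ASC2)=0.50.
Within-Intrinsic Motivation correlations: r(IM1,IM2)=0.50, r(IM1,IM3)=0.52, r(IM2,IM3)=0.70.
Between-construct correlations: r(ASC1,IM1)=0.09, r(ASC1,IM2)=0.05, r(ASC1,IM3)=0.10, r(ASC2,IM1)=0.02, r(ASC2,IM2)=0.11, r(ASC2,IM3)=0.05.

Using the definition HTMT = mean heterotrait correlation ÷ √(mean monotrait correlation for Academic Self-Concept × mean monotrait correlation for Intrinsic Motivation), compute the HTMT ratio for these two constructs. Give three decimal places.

0.131

Mean heterotrait r = 0.42/6 = 0.0700.
Mean within-ASC = 0.50/1 = 0.5000; mean within-IM = 1.72/3 = 0.5733.
Geometric mean = √(0.5000 × 0.5733) = 0.5354.
HTMT = 0.0700 / 0.5354 = 0.131.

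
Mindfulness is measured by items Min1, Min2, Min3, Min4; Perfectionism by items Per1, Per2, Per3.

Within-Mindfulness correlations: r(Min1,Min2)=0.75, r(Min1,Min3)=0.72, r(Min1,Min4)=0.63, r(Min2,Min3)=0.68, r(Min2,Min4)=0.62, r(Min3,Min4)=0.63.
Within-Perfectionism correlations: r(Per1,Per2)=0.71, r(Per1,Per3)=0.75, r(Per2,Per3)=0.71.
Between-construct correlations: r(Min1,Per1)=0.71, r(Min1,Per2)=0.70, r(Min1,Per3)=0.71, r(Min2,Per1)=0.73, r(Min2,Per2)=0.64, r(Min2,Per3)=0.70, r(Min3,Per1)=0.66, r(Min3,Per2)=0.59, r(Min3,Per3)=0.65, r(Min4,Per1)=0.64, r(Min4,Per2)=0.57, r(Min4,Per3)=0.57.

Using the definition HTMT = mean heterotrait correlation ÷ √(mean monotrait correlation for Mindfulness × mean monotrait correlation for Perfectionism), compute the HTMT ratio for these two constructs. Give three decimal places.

0.941

Mean between = 7.87/12 = 0.6558.
Mean within-Min = 4.03/6 = 0.6717; mean within-Per = 2.17/3 = 0.7233.
Geometric mean = √(0.6717 × 0.7233) = 0.6970.
HTMT = 0.6558 / 0.6970 = 0.941.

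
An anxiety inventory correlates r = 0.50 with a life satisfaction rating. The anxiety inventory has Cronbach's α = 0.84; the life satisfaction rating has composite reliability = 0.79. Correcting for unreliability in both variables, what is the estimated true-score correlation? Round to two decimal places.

0.61

r_true = r_obs / √(r_xx · r_yy) = 0.50 / √(0.84 × 0.79) = 0.50 / √0.6636 = 0.50 / 0.8146 ≈ 0.61.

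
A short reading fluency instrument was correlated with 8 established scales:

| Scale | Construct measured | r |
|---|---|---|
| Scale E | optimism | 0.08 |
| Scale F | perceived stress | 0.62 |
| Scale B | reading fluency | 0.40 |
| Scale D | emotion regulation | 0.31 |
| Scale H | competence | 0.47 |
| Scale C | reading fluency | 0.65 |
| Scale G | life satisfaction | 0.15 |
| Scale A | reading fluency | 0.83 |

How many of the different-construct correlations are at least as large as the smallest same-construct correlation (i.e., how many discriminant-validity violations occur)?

2

Convergent (same construct = reading fluency): Scale B, Scale C, Scale A.
Smallest convergent = 0.40. Discriminant values: 0.08, 0.62, 0.31, 0.47, 0.15; count ≥ 0.40 → 2.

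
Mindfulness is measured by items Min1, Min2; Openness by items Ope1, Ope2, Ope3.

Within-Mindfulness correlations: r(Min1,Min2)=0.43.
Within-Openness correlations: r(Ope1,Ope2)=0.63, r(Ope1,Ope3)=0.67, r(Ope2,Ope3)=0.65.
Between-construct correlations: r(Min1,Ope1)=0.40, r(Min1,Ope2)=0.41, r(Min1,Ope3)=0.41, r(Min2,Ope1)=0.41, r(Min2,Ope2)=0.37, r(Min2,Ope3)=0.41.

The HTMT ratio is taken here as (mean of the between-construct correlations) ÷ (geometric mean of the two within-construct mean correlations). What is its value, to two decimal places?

Between-construct mean = 2.41/6 = 0.4017.
Mean within-Min = 0.43/1 = 0.4300; mean within-Ope = 1.95/3 = 0.6500.
Geometric mean = √(0.4300 × 0.6500) = 0.5287.
HTMT = 0.4017 / 0.5287 = 0.76.

0.76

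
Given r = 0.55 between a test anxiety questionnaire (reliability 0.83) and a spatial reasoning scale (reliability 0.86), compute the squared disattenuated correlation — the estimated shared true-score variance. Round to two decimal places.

0.42

Disattenuated r = 0.55 / √(0.83 × 0.86) = 0.55 / 0.8449 = 0.6510.
Shared true-score variance = 0.6510² = 0.4238 ≈ 0.42.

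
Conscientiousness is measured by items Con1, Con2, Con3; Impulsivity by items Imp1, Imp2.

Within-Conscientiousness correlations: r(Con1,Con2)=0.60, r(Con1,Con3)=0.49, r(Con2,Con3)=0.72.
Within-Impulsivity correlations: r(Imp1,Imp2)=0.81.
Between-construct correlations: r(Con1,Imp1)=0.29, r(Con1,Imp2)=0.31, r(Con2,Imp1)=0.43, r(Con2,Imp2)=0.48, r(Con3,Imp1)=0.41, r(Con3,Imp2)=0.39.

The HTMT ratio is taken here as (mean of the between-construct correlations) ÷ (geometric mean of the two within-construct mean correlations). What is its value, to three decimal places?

Mean heterotrait r = 2.31/6 = 0.3850.
Mean within-Con = 1.81/3 = 0.6033; mean within-Imp = 0.81/1 = 0.8100.
Geometric mean = √(0.6033 × 0.8100) = 0.6991.
HTMT = 0.3850 / 0.6991 = 0.551.

0.551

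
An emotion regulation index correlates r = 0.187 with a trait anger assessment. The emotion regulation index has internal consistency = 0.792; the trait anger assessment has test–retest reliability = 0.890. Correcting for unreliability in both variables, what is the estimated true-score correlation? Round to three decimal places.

r_true = r_obs / √(r_xx · r_yy) = 0.187 / √(0.792 × 0.890) = 0.187 / √0.704880 = 0.187 / 0.8396 ≈ 0.223.

0.223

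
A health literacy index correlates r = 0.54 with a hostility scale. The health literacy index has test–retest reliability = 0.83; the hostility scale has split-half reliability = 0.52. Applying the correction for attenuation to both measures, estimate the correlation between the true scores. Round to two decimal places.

r_true = r_obs / √(r_xx · r_yy) = 0.54 / √(0.83 × 0.52) = 0.54 / √0.4316 = 0.54 / 0.6570 ≈ 0.82.

0.82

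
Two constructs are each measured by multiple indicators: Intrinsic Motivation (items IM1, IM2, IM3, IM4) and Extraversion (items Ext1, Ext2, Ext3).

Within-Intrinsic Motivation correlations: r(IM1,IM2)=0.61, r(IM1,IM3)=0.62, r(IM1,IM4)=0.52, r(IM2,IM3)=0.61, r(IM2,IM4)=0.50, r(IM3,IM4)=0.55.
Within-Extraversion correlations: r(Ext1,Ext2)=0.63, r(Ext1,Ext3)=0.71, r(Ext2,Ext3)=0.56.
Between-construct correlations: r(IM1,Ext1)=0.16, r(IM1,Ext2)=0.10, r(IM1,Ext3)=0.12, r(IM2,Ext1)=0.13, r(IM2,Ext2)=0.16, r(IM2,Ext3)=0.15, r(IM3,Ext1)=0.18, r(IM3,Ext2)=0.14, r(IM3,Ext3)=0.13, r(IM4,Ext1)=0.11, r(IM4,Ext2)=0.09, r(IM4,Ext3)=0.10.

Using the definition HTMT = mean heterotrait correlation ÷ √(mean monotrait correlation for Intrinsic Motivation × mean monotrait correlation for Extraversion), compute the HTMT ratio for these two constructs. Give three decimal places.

Between-construct mean = 1.57/12 = 0.1308.
Mean within-IM = 3.41/6 = 0.5683; mean within-Ext = 1.90/3 = 0.6333.
Geometric mean = √(0.5683 × 0.6333) = 0.5999.
HTMT = 0.1308 / 0.5999 = 0.218.

0.218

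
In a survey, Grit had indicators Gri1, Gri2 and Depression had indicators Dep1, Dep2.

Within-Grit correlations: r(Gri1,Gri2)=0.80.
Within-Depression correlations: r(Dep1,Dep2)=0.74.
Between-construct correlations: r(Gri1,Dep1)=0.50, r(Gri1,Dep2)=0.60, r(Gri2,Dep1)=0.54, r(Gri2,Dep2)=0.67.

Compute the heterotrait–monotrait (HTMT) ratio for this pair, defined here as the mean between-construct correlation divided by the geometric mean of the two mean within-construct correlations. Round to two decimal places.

Mean between = 2.31/4 = 0.5775.
Mean within-Gri = 0.80/1 = 0.8000; mean within-Dep = 0.74/1 = 0.7400.
Geometric mean = √(0.8000 × 0.7400) = 0.7694.
HTMT = 0.5775 / 0.7694 = 0.75.

0.75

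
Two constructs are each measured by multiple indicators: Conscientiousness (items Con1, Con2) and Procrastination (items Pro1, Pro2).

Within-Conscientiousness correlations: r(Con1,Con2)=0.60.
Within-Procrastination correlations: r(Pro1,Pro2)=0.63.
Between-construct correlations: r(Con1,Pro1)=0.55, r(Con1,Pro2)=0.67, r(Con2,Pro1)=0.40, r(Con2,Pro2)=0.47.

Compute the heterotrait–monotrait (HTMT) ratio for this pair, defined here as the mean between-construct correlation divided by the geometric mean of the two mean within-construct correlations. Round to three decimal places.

Between-construct mean = 2.09/4 = 0.5225.
Mean within-Con = 0.60/1 = 0.6000; mean within-Pro = 0.63/1 = 0.6300.
Geometric mean = √(0.6000 × 0.6300) = 0.6148.
HTMT = 0.5225 / 0.6148 = 0.850.

0.850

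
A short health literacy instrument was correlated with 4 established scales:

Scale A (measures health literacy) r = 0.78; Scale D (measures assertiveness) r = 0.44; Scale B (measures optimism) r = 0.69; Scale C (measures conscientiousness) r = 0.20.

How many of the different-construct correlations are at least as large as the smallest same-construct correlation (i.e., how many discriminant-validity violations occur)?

Convergent (same construct = health literacy): Scale A.
Smallest convergent = 0.78. Discriminant values: 0.44, 0.69, 0.20; count ≥ 0.78 → 0.

0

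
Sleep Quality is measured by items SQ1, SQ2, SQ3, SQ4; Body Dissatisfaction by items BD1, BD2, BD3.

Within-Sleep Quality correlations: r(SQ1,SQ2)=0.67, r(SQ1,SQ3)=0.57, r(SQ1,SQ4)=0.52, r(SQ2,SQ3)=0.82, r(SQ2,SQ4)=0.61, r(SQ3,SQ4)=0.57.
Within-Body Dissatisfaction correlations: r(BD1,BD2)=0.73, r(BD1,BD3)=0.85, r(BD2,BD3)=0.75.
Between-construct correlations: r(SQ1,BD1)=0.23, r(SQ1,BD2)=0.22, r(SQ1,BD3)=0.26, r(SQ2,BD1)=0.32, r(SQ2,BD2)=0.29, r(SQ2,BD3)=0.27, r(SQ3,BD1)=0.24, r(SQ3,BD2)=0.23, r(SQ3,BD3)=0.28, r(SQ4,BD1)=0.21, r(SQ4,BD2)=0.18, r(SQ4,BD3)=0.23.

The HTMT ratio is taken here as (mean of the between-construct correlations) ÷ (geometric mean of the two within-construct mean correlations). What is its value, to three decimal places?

0.354

Between-construct mean = 2.96/12 = 0.2467.
Mean within-SQ = 3.76/6 = 0.6267; mean within-BD = 2.33/3 = 0.7767.
Geometric mean = √(0.6267 × 0.7767) = 0.6977.
HTMT = 0.2467 / 0.6977 = 0.354.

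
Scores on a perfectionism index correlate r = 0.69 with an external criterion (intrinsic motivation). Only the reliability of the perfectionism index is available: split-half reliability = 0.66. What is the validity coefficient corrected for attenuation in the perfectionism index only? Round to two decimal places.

Single correction: r_c = r_obs / √r_xx = 0.69 / √0.66 = 0.69 / 0.8124 ≈ 0.85.

0.85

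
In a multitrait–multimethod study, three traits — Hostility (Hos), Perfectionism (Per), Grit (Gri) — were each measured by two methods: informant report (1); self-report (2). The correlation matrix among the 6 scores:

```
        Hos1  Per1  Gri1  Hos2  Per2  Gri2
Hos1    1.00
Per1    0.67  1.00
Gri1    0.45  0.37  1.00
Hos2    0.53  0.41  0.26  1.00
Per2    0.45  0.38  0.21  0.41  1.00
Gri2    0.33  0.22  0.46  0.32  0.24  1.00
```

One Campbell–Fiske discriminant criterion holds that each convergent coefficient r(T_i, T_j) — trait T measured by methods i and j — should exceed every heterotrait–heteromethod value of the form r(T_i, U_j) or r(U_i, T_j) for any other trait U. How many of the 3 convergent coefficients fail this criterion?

1

Checking each validity diagonal entry against its comparison values:
Hos (methods 1·2): 0.53 vs {0.45, 0.41, 0.33, 0.26} → pass.
Per (methods 1·2): 0.38 vs {0.41, 0.45, 0.22, 0.21} → fail.
Gri (methods 1·2): 0.46 vs {0.26, 0.33, 0.21, 0.22} → pass.
1 of 3 fail.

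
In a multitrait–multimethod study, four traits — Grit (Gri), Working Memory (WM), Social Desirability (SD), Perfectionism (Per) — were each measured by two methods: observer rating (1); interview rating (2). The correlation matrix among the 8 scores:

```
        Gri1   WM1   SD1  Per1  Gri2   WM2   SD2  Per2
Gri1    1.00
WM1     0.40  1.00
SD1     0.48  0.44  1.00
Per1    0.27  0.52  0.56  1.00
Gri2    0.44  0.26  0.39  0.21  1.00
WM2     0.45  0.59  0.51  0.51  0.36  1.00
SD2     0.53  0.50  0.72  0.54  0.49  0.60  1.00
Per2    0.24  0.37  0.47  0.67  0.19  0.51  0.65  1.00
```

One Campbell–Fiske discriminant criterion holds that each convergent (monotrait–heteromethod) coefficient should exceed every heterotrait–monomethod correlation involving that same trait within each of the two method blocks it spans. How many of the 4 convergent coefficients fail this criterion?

Convergent coefficients and their comparison sets:
Gri (methods 1·2): 0.44 vs {0.40, 0.36, 0.48, 0.49, 0.27, 0.19} → fail.
WM (methods 1·2): 0.59 vs {0.40, 0.36, 0.44, 0.60, 0.52, 0.51} → fail.
SD (methods 1·2): 0.72 vs {0.48, 0.49, 0.44, 0.60, 0.56, 0.65} → pass.
Per (methods 1·2): 0.67 vs {0.27, 0.19, 0.52, 0.51, 0.56, 0.65} → pass.
2 of 4 fail.

2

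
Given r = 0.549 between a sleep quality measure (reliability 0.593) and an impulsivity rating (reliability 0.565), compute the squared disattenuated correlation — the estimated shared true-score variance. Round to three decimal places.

Disattenuated r = 0.549 / √(0.593 × 0.565) = 0.549 / 0.5788 = 0.9485.
Shared true-score variance = 0.9485² = 0.8997 ≈ 0.900.

0.900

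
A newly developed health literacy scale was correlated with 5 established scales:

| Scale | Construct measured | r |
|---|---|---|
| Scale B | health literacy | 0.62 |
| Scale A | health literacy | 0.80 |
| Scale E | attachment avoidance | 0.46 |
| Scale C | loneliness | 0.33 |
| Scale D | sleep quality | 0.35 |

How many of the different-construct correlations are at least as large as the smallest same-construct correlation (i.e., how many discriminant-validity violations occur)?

Convergent (same construct = health literacy): Scale B, Scale A.
Smallest convergent = 0.62. Discriminant values: 0.46, 0.33, 0.35; count ≥ 0.62 → 0.

0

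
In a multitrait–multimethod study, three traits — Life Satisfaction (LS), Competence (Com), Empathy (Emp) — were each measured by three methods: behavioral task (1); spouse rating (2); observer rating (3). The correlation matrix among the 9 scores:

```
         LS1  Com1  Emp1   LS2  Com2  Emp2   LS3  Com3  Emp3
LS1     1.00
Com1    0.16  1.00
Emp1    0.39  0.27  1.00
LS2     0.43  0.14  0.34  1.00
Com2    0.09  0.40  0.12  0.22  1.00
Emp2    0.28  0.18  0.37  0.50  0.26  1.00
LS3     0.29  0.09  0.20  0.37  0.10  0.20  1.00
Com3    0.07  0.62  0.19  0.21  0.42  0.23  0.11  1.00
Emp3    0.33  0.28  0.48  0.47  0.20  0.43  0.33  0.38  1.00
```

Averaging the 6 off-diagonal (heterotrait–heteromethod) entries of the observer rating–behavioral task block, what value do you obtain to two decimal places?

HTHM values (method 3 × method 1): 0.09, 0.20, 0.07, 0.19, 0.33, 0.28; mean = 1.16/6 = 0.19.

0.19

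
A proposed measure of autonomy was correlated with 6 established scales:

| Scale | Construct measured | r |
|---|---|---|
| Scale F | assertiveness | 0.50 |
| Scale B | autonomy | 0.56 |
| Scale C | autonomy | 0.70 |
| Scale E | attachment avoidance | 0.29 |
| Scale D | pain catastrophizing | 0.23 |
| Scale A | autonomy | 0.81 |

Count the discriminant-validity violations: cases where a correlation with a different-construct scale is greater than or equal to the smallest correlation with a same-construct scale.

0

Convergent (same construct = autonomy): Scale B, Scale C, Scale A.
Smallest convergent = 0.56. Discriminant values: 0.50, 0.29, 0.23; count ≥ 0.56 → 0.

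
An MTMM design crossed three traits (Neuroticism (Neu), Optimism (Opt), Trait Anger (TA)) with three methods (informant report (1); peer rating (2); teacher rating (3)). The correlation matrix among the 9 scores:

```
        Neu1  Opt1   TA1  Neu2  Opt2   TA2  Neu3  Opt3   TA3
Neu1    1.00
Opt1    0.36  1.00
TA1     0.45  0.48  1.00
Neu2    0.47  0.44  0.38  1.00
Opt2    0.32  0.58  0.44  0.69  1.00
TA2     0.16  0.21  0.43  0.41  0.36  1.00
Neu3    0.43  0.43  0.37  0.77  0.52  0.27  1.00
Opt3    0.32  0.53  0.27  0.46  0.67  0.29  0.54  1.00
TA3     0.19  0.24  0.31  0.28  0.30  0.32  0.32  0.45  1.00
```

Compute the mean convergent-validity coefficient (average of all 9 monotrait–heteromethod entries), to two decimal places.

0.50

Convergent values: 0.47, 0.43, 0.77, 0.58, 0.53, 0.67, 0.43, 0.31, 0.32; mean = 4.51/9 = 0.50.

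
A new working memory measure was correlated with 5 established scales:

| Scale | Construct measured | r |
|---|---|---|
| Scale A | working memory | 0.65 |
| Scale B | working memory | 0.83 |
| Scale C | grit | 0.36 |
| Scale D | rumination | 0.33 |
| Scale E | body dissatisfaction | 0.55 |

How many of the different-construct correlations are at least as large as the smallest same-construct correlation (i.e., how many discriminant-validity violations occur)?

0

Convergent (same construct = working memory): Scale A, Scale B.
Smallest convergent = 0.65. Discriminant values: 0.36, 0.33, 0.55; count ≥ 0.65 → 0.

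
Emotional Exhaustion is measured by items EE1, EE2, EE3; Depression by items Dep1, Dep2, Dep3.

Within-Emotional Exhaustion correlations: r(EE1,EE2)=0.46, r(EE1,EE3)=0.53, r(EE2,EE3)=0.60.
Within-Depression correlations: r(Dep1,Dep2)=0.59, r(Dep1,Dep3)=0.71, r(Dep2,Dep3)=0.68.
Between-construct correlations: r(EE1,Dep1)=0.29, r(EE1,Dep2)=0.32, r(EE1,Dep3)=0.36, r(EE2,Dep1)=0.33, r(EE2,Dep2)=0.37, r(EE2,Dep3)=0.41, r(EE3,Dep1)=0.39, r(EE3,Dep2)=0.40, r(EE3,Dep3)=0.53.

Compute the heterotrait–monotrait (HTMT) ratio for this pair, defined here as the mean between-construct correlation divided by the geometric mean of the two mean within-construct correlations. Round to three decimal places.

0.639

Mean between = 3.40/9 = 0.3778.
Mean within-EE = 1.59/3 = 0.5300; mean within-Dep = 1.98/3 = 0.6600.
Geometric mean = √(0.5300 × 0.6600) = 0.5914.
HTMT = 0.3778 / 0.5914 = 0.639.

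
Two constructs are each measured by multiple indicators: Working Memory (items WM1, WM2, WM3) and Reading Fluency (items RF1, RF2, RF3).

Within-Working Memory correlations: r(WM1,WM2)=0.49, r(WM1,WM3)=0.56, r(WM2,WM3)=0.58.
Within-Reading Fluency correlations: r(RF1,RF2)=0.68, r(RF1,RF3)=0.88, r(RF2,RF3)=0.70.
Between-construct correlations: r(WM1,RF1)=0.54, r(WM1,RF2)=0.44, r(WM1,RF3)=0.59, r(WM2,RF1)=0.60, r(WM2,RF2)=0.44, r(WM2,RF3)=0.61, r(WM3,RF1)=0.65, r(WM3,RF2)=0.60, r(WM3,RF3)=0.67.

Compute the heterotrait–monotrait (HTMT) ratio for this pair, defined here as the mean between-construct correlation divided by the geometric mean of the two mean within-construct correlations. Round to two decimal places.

0.89

Between-construct mean = 5.14/9 = 0.5711.
Mean within-WM = 1.63/3 = 0.5433; mean within-RF = 2.26/3 = 0.7533.
Geometric mean = √(0.5433 × 0.7533) = 0.6397.
HTMT = 0.5711 / 0.6397 = 0.89.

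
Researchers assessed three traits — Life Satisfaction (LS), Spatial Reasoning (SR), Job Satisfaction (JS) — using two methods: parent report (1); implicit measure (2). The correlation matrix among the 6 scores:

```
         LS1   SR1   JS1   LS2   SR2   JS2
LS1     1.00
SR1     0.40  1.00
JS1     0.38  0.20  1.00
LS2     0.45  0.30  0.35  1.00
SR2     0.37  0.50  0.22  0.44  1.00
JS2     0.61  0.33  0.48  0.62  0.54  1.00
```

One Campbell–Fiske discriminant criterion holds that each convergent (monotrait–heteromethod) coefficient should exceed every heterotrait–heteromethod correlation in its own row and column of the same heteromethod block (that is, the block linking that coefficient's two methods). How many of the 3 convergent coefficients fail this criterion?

2

Each convergent coefficient versus the relevant comparison correlations:
LS (methods 1·2): 0.45 vs {0.37, 0.30, 0.61, 0.35} → fail.
SR (methods 1·2): 0.50 vs {0.30, 0.37, 0.33, 0.22} → pass.
JS (methods 1·2): 0.48 vs {0.35, 0.61, 0.22, 0.33} → fail.
2 of 3 fail.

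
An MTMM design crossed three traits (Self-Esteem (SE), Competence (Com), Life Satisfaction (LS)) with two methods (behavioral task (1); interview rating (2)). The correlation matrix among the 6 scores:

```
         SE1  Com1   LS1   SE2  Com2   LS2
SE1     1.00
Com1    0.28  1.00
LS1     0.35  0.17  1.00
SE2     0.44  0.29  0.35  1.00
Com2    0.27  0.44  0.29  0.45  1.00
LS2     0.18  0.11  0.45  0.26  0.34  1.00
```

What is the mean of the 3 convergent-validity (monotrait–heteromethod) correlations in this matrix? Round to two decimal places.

0.44

Convergent values: 0.44, 0.44, 0.45; mean = 1.33/3 = 0.44.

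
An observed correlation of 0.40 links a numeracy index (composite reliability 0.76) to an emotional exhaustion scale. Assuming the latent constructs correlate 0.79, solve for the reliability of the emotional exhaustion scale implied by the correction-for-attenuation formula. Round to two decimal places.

r_true = r_obs / √(r_xx · r_yy) ⇒ 0.79 = 0.40 / √(0.76 · r_yy).
√(0.76 · r_yy) = 0.40 / 0.79 = 0.5063; 0.76 · r_yy = 0.2563; r_yy = 0.2563 / 0.76 ≈ 0.34.

0.34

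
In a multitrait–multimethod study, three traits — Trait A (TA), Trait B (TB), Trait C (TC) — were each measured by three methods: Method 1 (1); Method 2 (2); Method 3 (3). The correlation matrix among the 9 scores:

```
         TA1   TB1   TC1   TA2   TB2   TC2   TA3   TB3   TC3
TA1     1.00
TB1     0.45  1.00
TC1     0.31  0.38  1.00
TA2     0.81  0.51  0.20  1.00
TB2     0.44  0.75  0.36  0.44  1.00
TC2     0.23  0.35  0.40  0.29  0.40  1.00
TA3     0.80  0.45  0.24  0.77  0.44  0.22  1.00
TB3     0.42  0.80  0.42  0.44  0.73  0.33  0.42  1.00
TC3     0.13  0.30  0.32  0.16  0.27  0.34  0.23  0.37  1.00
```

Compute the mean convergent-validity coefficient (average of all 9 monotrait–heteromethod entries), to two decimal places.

0.64

Convergent values: 0.81, 0.80, 0.77, 0.75, 0.80, 0.73, 0.40, 0.32, 0.34; mean = 5.72/9 = 0.64.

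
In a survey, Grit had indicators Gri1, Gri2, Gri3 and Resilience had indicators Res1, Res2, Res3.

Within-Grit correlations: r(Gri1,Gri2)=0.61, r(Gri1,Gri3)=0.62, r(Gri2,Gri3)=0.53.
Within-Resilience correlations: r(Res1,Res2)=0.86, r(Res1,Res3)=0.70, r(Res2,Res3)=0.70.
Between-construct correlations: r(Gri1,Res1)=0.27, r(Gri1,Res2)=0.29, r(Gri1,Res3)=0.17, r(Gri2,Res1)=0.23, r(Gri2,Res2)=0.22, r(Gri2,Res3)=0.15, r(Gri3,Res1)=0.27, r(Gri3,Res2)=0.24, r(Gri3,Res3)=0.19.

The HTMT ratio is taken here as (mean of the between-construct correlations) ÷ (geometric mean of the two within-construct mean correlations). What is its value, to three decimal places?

Between-construct mean = 2.03/9 = 0.2256.
Mean within-Gri = 1.76/3 = 0.5867; mean within-Res = 2.26/3 = 0.7533.
Geometric mean = √(0.5867 × 0.7533) = 0.6648.
HTMT = 0.2256 / 0.6648 = 0.339.

0.339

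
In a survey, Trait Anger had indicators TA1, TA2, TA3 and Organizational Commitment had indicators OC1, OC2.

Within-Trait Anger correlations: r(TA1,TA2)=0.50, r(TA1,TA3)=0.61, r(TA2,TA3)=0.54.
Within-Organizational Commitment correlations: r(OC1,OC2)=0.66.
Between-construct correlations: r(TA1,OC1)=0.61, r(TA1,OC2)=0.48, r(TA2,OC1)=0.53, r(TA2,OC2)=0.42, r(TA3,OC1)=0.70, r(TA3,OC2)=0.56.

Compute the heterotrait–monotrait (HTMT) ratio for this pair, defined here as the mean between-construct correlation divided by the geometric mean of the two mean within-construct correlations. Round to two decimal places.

Mean heterotrait r = 3.30/6 = 0.5500.
Mean within-TA = 1.65/3 = 0.5500; mean within-OC = 0.66/1 = 0.6600.
Geometric mean = √(0.5500 × 0.6600) = 0.6025.
HTMT = 0.5500 / 0.6025 = 0.91.

0.91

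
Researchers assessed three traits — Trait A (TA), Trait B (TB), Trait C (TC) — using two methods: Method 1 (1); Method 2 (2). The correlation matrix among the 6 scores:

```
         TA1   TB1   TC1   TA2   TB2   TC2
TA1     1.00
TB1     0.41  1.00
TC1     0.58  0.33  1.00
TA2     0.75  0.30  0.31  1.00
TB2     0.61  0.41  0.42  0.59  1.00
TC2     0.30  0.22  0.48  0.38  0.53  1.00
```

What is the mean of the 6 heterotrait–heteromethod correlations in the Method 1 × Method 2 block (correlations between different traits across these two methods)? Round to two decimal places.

HTHM values (method 1 × method 2): 0.61, 0.30, 0.30, 0.22, 0.31, 0.42; mean = 2.16/6 = 0.36.

0.36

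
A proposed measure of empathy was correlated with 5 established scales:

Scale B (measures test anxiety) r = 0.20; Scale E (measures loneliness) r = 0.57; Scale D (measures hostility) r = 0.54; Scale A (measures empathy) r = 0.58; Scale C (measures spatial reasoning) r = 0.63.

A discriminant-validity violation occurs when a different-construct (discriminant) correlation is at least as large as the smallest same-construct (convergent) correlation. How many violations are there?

1

Convergent (same construct = empathy): Scale A.
Smallest convergent = 0.58. Discriminant values: 0.20, 0.57, 0.54, 0.63; count ≥ 0.58 → 1.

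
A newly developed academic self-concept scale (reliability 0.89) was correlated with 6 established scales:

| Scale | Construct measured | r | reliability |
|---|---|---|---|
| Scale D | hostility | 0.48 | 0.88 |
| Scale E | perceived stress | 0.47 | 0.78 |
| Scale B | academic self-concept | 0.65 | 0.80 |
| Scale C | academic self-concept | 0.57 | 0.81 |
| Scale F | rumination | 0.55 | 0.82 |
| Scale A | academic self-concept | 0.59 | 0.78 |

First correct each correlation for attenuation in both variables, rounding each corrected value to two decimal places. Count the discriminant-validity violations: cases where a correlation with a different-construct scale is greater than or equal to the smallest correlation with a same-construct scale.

0

Disattenuated r (r / √(r_scale · r_new)):
  Scale D (disc): 0.48 / √(0.88·0.89) = 0.54
  Scale E (disc): 0.47 / √(0.78·0.89) = 0.56
  Scale B (conv): 0.65 / √(0.80·0.89) = 0.77
  Scale C (conv): 0.57 / √(0.81·0.89) = 0.67
  Scale F (disc): 0.55 / √(0.82·0.89) = 0.64
  Scale A (conv): 0.59 / √(0.78·0.89) = 0.71
Smallest convergent = 0.67. Discriminant values: 0.54, 0.56, 0.64; count ≥ 0.67 → 0.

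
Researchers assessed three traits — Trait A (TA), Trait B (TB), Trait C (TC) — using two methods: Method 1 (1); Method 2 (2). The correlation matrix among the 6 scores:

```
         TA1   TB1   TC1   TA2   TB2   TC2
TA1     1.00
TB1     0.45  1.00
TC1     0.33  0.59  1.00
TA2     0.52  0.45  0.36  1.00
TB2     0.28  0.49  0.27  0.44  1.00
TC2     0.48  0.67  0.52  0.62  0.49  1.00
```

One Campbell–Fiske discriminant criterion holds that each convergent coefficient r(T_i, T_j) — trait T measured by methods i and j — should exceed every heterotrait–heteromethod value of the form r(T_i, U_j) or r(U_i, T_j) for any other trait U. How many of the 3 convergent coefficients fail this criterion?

Each convergent coefficient versus the relevant comparison correlations:
TA (methods 1·2): 0.52 vs {0.28, 0.45, 0.48, 0.36} → pass.
TB (methods 1·2): 0.49 vs {0.45, 0.28, 0.67, 0.27} → fail.
TC (methods 1·2): 0.52 vs {0.36, 0.48, 0.27, 0.67} → fail.
2 of 3 fail.

2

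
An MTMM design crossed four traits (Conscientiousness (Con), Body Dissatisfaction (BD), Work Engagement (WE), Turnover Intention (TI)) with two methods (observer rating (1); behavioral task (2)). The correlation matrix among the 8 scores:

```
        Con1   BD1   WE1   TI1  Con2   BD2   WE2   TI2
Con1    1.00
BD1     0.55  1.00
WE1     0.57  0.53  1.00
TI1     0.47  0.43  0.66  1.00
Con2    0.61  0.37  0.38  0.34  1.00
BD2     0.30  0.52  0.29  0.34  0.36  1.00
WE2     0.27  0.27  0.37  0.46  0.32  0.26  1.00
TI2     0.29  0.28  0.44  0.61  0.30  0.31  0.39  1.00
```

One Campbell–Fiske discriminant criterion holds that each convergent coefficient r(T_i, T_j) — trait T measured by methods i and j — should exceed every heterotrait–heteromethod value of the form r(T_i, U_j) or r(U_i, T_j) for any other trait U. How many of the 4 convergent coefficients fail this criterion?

1

Checking each validity diagonal entry against its comparison values:
Con (methods 1·2): 0.61 vs {0.30, 0.37, 0.27, 0.38, 0.29, 0.34} → pass.
BD (methods 1·2): 0.52 vs {0.37, 0.30, 0.27, 0.29, 0.28, 0.34} → pass.
WE (methods 1·2): 0.37 vs {0.38, 0.27, 0.29, 0.27, 0.44, 0.46} → fail.
TI (methods 1·2): 0.61 vs {0.34, 0.29, 0.34, 0.28, 0.46, 0.44} → pass.
1 of 4 fail.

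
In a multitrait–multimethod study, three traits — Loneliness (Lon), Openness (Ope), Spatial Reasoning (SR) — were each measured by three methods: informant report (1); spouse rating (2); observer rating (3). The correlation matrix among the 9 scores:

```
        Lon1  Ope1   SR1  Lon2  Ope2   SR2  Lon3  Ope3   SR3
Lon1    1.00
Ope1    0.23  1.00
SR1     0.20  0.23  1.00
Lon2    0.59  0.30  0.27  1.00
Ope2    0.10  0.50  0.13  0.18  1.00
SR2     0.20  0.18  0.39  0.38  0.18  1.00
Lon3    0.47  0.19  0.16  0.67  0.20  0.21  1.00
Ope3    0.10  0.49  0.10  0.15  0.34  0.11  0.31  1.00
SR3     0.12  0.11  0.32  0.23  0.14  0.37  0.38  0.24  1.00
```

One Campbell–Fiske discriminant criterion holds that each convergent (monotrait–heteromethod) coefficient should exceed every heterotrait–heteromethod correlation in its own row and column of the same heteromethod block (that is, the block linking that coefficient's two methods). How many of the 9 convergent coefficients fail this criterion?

Convergent coefficients and their comparison sets:
Lon (methods 1·2): 0.59 vs {0.10, 0.30, 0.20, 0.27} → pass.
Lon (methods 1·3): 0.47 vs {0.10, 0.19, 0.12, 0.16} → pass.
Lon (methods 2·3): 0.67 vs {0.15, 0.20, 0.23, 0.21} → pass.
Ope (methods 1·2): 0.50 vs {0.30, 0.10, 0.18, 0.13} → pass.
Ope (methods 1·3): 0.49 vs {0.19, 0.10, 0.11, 0.10} → pass.
Ope (methods 2·3): 0.34 vs {0.20, 0.15, 0.14, 0.11} → pass.
SR (methods 1·2): 0.39 vs {0.27, 0.20, 0.13, 0.18} → pass.
SR (methods 1·3): 0.32 vs {0.16, 0.12, 0.10, 0.11} → pass.
SR (methods 2·3): 0.37 vs {0.21, 0.23, 0.11, 0.14} → pass.
0 of 9 fail.

0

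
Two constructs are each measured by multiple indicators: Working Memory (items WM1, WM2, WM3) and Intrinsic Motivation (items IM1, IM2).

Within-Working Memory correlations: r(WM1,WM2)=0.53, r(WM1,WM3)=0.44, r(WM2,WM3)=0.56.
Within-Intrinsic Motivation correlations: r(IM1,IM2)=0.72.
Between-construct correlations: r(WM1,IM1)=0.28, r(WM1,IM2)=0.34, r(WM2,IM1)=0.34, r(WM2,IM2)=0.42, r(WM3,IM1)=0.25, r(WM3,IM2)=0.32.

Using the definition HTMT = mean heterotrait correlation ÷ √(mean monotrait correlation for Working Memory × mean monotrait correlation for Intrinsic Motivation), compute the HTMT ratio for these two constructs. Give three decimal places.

Between-construct mean = 1.95/6 = 0.3250.
Mean within-WM = 1.53/3 = 0.5100; mean within-IM = 0.72/1 = 0.7200.
Geometric mean = √(0.5100 × 0.7200) = 0.6060.
HTMT = 0.3250 / 0.6060 = 0.536.

0.536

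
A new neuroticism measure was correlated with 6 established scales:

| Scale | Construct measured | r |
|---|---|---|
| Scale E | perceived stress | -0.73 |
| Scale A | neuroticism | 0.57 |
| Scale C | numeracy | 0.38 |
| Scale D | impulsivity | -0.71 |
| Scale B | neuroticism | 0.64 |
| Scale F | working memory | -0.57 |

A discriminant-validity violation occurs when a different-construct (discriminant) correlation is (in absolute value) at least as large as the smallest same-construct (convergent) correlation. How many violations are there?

Convergent (same construct = neuroticism): Scale A, Scale B.
Smallest convergent = 0.57. Discriminant |r|: 0.73, 0.38, 0.71, 0.57; count ≥ 0.57 → 3.

3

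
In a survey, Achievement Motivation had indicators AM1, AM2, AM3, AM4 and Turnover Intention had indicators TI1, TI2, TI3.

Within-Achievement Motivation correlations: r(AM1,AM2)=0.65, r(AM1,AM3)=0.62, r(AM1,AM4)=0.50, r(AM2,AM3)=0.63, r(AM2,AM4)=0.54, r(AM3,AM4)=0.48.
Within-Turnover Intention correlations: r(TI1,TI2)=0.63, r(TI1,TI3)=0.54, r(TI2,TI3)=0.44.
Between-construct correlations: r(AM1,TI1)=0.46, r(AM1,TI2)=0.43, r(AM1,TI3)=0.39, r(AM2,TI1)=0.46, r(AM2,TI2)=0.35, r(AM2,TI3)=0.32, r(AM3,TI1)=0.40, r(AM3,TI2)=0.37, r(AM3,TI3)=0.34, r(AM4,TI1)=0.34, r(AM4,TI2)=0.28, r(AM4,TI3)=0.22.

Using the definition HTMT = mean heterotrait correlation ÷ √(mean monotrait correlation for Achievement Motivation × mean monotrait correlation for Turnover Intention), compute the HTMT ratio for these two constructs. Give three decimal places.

Mean between = 4.36/12 = 0.3633.
Mean within-AM = 3.42/6 = 0.5700; mean within-TI = 1.61/3 = 0.5367.
Geometric mean = √(0.5700 × 0.5367) = 0.5531.
HTMT = 0.3633 / 0.5531 = 0.657.

0.657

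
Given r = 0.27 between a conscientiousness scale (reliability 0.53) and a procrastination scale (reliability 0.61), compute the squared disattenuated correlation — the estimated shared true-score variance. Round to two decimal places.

Disattenuated r = 0.27 / √(0.53 × 0.61) = 0.27 / 0.5686 = 0.4749.
Shared true-score variance = 0.4749² = 0.2255 ≈ 0.23.

0.23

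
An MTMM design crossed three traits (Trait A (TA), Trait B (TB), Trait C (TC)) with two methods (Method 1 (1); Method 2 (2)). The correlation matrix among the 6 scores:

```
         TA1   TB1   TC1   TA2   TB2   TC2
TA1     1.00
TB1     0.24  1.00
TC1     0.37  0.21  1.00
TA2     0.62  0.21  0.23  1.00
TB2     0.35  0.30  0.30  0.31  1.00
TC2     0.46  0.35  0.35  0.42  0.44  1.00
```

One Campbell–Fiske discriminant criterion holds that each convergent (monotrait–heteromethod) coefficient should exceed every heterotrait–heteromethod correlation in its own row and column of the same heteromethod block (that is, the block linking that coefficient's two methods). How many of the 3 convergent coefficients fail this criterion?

Convergent coefficients and their comparison sets:
TA (methods 1·2): 0.62 vs {0.35, 0.21, 0.46, 0.23} → pass.
TB (methods 1·2): 0.30 vs {0.21, 0.35, 0.35, 0.30} → fail.
TC (methods 1·2): 0.35 vs {0.23, 0.46, 0.30, 0.35} → fail.
2 of 3 fail.

2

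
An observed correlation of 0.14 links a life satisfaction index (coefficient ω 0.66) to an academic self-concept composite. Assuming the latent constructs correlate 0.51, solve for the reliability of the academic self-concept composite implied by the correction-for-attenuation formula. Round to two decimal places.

r_true = r_obs / √(r_xx · r_yy) ⇒ 0.51 = 0.14 / √(0.66 · r_yy).
√(0.66 · r_yy) = 0.14 / 0.51 = 0.2745; 0.66 · r_yy = 0.0754; r_yy = 0.0754 / 0.66 ≈ 0.11.

0.11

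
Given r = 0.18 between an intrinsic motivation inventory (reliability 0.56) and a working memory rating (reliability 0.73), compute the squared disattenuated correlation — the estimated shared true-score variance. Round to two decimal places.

0.08

Disattenuated r = 0.18 / √(0.56 × 0.73) = 0.18 / 0.6394 = 0.2815.
Shared true-score variance = 0.2815² = 0.0792 ≈ 0.08.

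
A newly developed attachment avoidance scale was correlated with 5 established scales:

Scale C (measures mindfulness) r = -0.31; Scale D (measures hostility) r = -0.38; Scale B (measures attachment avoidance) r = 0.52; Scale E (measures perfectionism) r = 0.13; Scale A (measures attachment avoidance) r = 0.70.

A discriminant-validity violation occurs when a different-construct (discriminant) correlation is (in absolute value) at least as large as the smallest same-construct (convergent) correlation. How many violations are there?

Convergent (same construct = attachment avoidance): Scale B, Scale A.
Smallest convergent = 0.52. Discriminant |r|: 0.31, 0.38, 0.13; count ≥ 0.52 → 0.

0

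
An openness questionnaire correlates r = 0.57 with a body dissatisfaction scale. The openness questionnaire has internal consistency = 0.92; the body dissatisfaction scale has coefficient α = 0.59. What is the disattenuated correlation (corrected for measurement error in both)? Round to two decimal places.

0.77

r_true = r_obs / √(r_xx · r_yy) = 0.57 / √(0.92 × 0.59) = 0.57 / √0.5428 = 0.57 / 0.7367 ≈ 0.77.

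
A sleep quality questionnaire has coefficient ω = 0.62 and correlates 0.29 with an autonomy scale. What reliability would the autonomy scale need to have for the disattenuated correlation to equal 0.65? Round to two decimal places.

0.32

r_true = r_obs / √(r_xx · r_yy) ⇒ 0.65 = 0.29 / √(0.62 · r_yy).
√(0.62 · r_yy) = 0.29 / 0.65 = 0.4462; 0.62 · r_yy = 0.1991; r_yy = 0.1991 / 0.62 ≈ 0.32.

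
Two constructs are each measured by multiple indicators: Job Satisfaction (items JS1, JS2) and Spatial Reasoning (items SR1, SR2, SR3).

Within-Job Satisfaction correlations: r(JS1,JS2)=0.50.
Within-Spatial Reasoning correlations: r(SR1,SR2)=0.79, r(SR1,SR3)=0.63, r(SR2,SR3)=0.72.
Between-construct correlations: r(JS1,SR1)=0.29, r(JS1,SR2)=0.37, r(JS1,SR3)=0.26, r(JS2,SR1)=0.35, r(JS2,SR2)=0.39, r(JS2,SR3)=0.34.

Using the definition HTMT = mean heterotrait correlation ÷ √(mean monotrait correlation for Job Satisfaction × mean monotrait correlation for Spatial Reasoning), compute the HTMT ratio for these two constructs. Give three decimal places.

0.558

Mean between = 2.00/6 = 0.3333.
Mean within-JS = 0.50/1 = 0.5000; mean within-SR = 2.14/3 = 0.7133.
Geometric mean = √(0.5000 × 0.7133) = 0.5972.
HTMT = 0.3333 / 0.5972 = 0.558.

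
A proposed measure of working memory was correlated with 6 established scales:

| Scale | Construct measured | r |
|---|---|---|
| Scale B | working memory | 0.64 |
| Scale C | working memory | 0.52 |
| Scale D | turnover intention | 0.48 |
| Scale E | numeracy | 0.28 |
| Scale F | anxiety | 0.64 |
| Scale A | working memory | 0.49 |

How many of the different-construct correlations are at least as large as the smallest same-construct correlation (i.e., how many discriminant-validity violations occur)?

1

Convergent (same construct = working memory): Scale B, Scale C, Scale A.
Smallest convergent = 0.49. Discriminant values: 0.48, 0.28, 0.64; count ≥ 0.49 → 1.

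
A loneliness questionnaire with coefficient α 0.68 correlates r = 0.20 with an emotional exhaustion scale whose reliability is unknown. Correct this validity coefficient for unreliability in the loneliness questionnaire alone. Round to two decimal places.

Single correction: r_c = r_obs / √r_xx = 0.20 / √0.68 = 0.20 / 0.8246 ≈ 0.24.

0.24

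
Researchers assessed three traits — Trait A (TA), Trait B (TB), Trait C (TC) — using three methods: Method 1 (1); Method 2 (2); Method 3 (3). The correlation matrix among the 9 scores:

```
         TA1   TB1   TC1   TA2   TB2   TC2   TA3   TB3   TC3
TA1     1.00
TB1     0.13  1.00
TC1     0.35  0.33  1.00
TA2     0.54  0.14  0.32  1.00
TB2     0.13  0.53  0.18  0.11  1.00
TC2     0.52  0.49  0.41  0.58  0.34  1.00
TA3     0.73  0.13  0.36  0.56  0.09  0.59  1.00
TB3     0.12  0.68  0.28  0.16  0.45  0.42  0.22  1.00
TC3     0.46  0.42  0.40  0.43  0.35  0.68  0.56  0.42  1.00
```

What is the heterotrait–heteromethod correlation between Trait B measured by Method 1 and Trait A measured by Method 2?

0.14

Different traits and methods: r(TB1, TA2) = 0.14.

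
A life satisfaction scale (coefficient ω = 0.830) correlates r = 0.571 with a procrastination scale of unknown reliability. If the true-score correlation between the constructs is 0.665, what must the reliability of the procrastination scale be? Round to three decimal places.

0.888

r_true = r_obs / √(r_xx · r_yy) ⇒ 0.665 = 0.571 / √(0.830 · r_yy).
√(0.830 · r_yy) = 0.571 / 0.665 = 0.8586; 0.830 · r_yy = 0.7372; r_yy = 0.7372 / 0.830 ≈ 0.888.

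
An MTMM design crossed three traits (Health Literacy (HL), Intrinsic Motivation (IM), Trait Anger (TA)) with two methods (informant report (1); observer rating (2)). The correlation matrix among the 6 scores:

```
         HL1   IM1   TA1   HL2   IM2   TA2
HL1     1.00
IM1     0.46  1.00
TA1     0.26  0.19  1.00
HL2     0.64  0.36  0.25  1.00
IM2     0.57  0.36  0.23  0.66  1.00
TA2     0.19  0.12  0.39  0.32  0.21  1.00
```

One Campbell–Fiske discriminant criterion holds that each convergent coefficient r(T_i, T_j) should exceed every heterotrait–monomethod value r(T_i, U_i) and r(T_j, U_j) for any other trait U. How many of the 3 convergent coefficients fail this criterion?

2

Checking each validity diagonal entry against its comparison values:
HL (methods 1·2): 0.64 vs {0.46, 0.66, 0.26, 0.32} → fail.
IM (methods 1·2): 0.36 vs {0.46, 0.66, 0.19, 0.21} → fail.
TA (methods 1·2): 0.39 vs {0.26, 0.32, 0.19, 0.21} → pass.
2 of 3 fail.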